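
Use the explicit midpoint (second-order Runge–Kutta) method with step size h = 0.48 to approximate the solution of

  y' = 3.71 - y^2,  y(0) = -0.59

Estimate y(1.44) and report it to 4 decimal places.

1.6427

Midpoint: k1 = f(x_n, y_n); k2 = f(x_n + h/2, y_n + (h/2)·k1); y_{n+1} = y_n + h·k2.
x=0.000000, y=-0.590000:
  k1 = f(0.000000, -0.590000) = 3.361900
  k2 = f(0.240000, 0.216856) = 3.662973
  y ← -0.590000 + 0.48·3.662973 = 1.168227
x=0.480000, y=1.168227:
  k1 = f(0.480000, 1.168227) = 2.345245
  k2 = f(0.720000, 1.731086) = 0.713341
  y ← 1.168227 + 0.48·0.713341 = 1.510631
x=0.960000, y=1.510631:
  k1 = f(0.960000, 1.510631) = 1.427994
  k2 = f(1.200000, 1.853350) = 0.275095
  y ← 1.510631 + 0.48·0.275095 = 1.642677
y(1.44) ≈ 1.6427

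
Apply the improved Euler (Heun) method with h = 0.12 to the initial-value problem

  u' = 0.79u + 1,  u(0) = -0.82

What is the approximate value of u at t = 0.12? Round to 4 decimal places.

Heun: k1 = f(t_n, u_n); k2 = f(t_n + h, u_n + h·k1); u_{n+1} = u_n + (h/2)·(k1 + k2).
t=0.000000, u=-0.820000:
  k1 = f(0.000000, -0.820000) = 0.352200
  k2 = f(0.120000, -0.777736) = 0.385589
  u ← -0.820000 + (0.12/2)·(0.352200 + 0.385589) = -0.775733
u(0.12) ≈ -0.7757

-0.7757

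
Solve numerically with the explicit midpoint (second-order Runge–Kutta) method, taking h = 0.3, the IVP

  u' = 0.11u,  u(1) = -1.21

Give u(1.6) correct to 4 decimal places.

-1.2925

Midpoint: k1 = f(t_n, u_n); k2 = f(t_n + h/2, u_n + (h/2)·k1); u_{n+1} = u_n + h·k2.
t=1.000000, u=-1.210000:
  k1 = f(1.000000, -1.210000) = -0.133100
  k2 = f(1.150000, -1.229965) = -0.135296
  u ← -1.210000 + 0.3·(-0.135296) = -1.250589
t=1.300000, u=-1.250589:
  k1 = f(1.300000, -1.250589) = -0.137565
  k2 = f(1.450000, -1.271224) = -0.139835
  u ← -1.250589 + 0.3·(-0.139835) = -1.292539
u(1.6) ≈ -1.2925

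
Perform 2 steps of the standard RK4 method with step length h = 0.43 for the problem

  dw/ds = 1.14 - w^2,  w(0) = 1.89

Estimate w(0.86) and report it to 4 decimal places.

1.1708

RK4: k1 = f(s_n, w_n); k2 = f(s_n + h/2, w_n + (h/2)·k1); k3 = f(s_n + h/2, w_n + (h/2)·k2); k4 = f(s_n + h, w_n + h·k3); w_{n+1} = w_n + (h/6)·(k1 + 2k2 + 2k3 + k4).
s=0.000000, w=1.890000:
  k1 = f(0.000000, 1.890000) = -2.432100
  k2 = f(0.215000, 1.367098) = -0.728958
  k3 = f(0.215000, 1.733274) = -1.864239
  k4 = f(0.430000, 1.088377) = -0.044565
  w ← 1.890000 + (0.43/6)·(k1 + 2k2 + 2k3 + k4) = 1.340814
s=0.430000, w=1.340814:
  k1 = f(0.430000, 1.340814) = -0.657782
  k2 = f(0.645000, 1.199391) = -0.298538
  k3 = f(0.645000, 1.276628) = -0.489780
  k4 = f(0.860000, 1.130209) = -0.137372
  w ← 1.340814 + (0.43/6)·(k1 + 2k2 + 2k3 + k4) = 1.170836
w(0.86) ≈ 1.1708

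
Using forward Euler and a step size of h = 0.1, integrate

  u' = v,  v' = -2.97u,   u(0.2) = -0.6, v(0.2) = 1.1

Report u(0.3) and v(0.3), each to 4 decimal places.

-0.4900, 1.2782

Euler on (u,v): u_{n+1} = u_n + h·u', v_{n+1} = v_n + h·v'.
0.200000: (-0.600000, 1.100000); f=(1.100000, 1.782000) → (-0.490000, 1.278200)
(u(0.3), v(0.3)) ≈ (-0.4900, 1.2782)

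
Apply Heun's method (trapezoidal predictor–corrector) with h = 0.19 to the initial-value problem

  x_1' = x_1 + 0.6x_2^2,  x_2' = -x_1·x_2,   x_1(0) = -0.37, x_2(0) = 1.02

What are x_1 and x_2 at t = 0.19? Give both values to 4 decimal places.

-0.3085, 1.0892

Heun on (x_1,x_2): k1 = f(t_n, state_n); k2 = f(t_n + h, state_n + h·k1); state_{n+1} = state_n + (h/2)·(k1 + k2).
0.000000: (-0.370000, 1.020000)
  k1 = (0.254240, 0.377400)
  predictor → (-0.321694, 1.091706)
  k2 = (0.393399, 0.351196)
  → (-0.308474, 1.089217)
(x_1(0.19), x_2(0.19)) ≈ (-0.3085, 1.0892)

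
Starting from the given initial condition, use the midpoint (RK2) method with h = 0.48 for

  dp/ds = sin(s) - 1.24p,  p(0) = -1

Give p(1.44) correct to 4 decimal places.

0.3177

Midpoint: k1 = f(s_n, p_n); k2 = f(s_n + h/2, p_n + (h/2)·k1); p_{n+1} = p_n + h·k2.
s=0.000000, p=-1.000000:
  k1 = f(0.000000, -1.000000) = 1.240000
  k2 = f(0.240000, -0.702400) = 1.108679
  p ← -1.000000 + 0.48·1.108679 = -0.467834
s=0.480000, p=-0.467834:
  k1 = f(0.480000, -0.467834) = 1.041894
  k2 = f(0.720000, -0.217780) = 0.929432
  p ← -0.467834 + 0.48·0.929432 = -0.021707
s=0.960000, p=-0.021707:
  k1 = f(0.960000, -0.021707) = 0.846108
  k2 = f(1.200000, 0.181359) = 0.707154
  p ← -0.021707 + 0.48·0.707154 = 0.317727
p(1.44) ≈ 0.3177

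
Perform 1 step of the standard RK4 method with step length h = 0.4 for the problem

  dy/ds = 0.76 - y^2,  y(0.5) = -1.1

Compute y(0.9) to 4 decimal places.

-1.3987

RK4: k1 = f(s_n, y_n); k2 = f(s_n + h/2, y_n + (h/2)·k1); k3 = f(s_n + h/2, y_n + (h/2)·k2); k4 = f(s_n + h, y_n + h·k3); y_{n+1} = y_n + (h/6)·(k1 + 2k2 + 2k3 + k4).
s=0.500000, y=-1.100000:
  k1 = f(0.500000, -1.100000) = -0.450000
  k2 = f(0.700000, -1.190000) = -0.656100
  k3 = f(0.700000, -1.231220) = -0.755903
  k4 = f(0.900000, -1.402361) = -1.206617
  y ← -1.100000 + (0.4/6)·(k1 + 2k2 + 2k3 + k4) = -1.398708
y(0.9) ≈ -1.3987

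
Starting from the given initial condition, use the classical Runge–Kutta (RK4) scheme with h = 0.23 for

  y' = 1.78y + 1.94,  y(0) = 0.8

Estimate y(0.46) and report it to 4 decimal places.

3.1954

RK4: k1 = f(s_n, y_n); k2 = f(s_n + h/2, y_n + (h/2)·k1); k3 = f(s_n + h/2, y_n + (h/2)·k2); k4 = f(s_n + h, y_n + h·k3); y_{n+1} = y_n + (h/6)·(k1 + 2k2 + 2k3 + k4).
s=0.000000, y=0.800000:
  k1 = f(0.000000, 0.800000) = 3.364000
  k2 = f(0.115000, 1.186860) = 4.052611
  k3 = f(0.115000, 1.266050) = 4.193569
  k4 = f(0.230000, 1.764521) = 5.080847
  y ← 0.800000 + (0.23/6)·(k1 + 2k2 + 2k3 + k4) = 1.755926
s=0.230000, y=1.755926:
  k1 = f(0.230000, 1.755926) = 5.065549
  k2 = f(0.345000, 2.338464) = 6.102467
  k3 = f(0.345000, 2.457710) = 6.314724
  k4 = f(0.460000, 3.208313) = 7.650797
  y ← 1.755926 + (0.23/6)·(k1 + 2k2 + 2k3 + k4) = 3.195371
y(0.46) ≈ 3.1954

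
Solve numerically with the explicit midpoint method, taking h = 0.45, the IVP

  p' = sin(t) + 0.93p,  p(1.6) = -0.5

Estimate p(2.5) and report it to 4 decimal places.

0.0901

Midpoint: k1 = f(t_n, p_n); k2 = f(t_n + h/2, p_n + (h/2)·k1); p_{n+1} = p_n + h·k2.
t=1.600000, p=-0.500000:
  k1 = f(1.600000, -0.500000) = 0.534574
  k2 = f(1.825000, -0.379721) = 0.614723
  p ← -0.500000 + 0.45·0.614723 = -0.223374
t=2.050000, p=-0.223374:
  k1 = f(2.050000, -0.223374) = 0.679624
  k2 = f(2.275000, -0.070459) = 0.696600
  p ← -0.223374 + 0.45·0.696600 = 0.090096
p(2.5) ≈ 0.0901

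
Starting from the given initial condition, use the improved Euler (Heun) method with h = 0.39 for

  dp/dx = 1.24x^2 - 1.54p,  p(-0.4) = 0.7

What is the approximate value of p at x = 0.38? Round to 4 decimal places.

Heun: k1 = f(x_n, p_n); k2 = f(x_n + h, p_n + h·k1); p_{n+1} = p_n + (h/2)·(k1 + k2).
x=-0.400000, p=0.700000:
  k1 = f(-0.400000, 0.700000) = -0.879600
  k2 = f(-0.010000, 0.356956) = -0.549588
  p ← 0.700000 + (0.39/2)·(-0.879600 + (-0.549588)) = 0.421308
x=-0.010000, p=0.421308:
  k1 = f(-0.010000, 0.421308) = -0.648691
  k2 = f(0.380000, 0.168319) = -0.080155
  p ← 0.421308 + (0.39/2)·(-0.648691 + (-0.080155)) = 0.279183
p(0.38) ≈ 0.2792

0.2792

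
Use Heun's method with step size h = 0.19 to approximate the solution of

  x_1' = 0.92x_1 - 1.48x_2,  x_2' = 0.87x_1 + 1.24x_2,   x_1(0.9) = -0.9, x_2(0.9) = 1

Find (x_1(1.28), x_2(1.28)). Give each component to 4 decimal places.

Heun on (x_1,x_2): k1 = f(t_n, state_n); k2 = f(t_n + h, state_n + h·k1); state_{n+1} = state_n + (h/2)·(k1 + k2).
0.900000: (-0.900000, 1.000000)
  k1 = (-2.308000, 0.457000)
  predictor → (-1.338520, 1.086830)
  k2 = (-2.839947, 0.183157)
  → (-1.389055, 1.060815)
1.090000: (-1.389055, 1.060815)
  k1 = (-2.847937, 0.106933)
  predictor → (-1.930163, 1.081132)
  k2 = (-3.375825, -0.338638)
  → (-1.980312, 1.038803)
(x_1(1.28), x_2(1.28)) ≈ (-1.9803, 1.0388)

-1.9803, 1.0388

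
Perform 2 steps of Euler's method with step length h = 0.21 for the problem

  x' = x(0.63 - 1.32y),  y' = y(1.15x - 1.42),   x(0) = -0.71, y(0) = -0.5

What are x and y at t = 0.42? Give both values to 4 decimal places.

-1.0880, -0.1283

Euler on (x,y): x_{n+1} = x_n + h·x', y_{n+1} = y_n + h·y'.
0.000000: (-0.710000, -0.500000); f=(-0.915900, 1.118250) → (-0.902339, -0.265168)
0.210000: (-0.902339, -0.265168); f=(-0.884311, 0.651699) → (-1.088044, -0.128311)
(x(0.42), y(0.42)) ≈ (-1.0880, -0.1283)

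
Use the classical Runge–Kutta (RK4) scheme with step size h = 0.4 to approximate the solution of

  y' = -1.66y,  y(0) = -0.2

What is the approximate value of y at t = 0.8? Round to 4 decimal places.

RK4: k1 = f(t_n, y_n); k2 = f(t_n + h/2, y_n + (h/2)·k1); k3 = f(t_n + h/2, y_n + (h/2)·k2); k4 = f(t_n + h, y_n + h·k3); y_{n+1} = y_n + (h/6)·(k1 + 2k2 + 2k3 + k4).
t=0.000000, y=-0.200000:
  k1 = f(0.000000, -0.200000) = 0.332000
  k2 = f(0.200000, -0.133600) = 0.221776
  k3 = f(0.200000, -0.155645) = 0.258370
  k4 = f(0.400000, -0.096652) = 0.160442
  y ← -0.200000 + (0.4/6)·(k1 + 2k2 + 2k3 + k4) = -0.103151
t=0.400000, y=-0.103151:
  k1 = f(0.400000, -0.103151) = 0.171231
  k2 = f(0.600000, -0.068905) = 0.114382
  k3 = f(0.600000, -0.080275) = 0.133256
  k4 = f(0.800000, -0.049849) = 0.082749
  y ← -0.103151 + (0.4/6)·(k1 + 2k2 + 2k3 + k4) = -0.053201
y(0.8) ≈ -0.0532

-0.0532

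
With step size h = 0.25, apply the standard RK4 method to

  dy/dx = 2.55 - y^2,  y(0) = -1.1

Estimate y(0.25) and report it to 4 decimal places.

-0.6696

RK4: k1 = f(x_n, y_n); k2 = f(x_n + h/2, y_n + (h/2)·k1); k3 = f(x_n + h/2, y_n + (h/2)·k2); k4 = f(x_n + h, y_n + h·k3); y_{n+1} = y_n + (h/6)·(k1 + 2k2 + 2k3 + k4).
x=0.000000, y=-1.100000:
  k1 = f(0.000000, -1.100000) = 1.340000
  k2 = f(0.125000, -0.932500) = 1.680444
  k3 = f(0.125000, -0.889945) = 1.757999
  k4 = f(0.250000, -0.660500) = 2.113739
  y ← -1.100000 + (0.25/6)·(k1 + 2k2 + 2k3 + k4) = -0.669557
y(0.25) ≈ -0.6696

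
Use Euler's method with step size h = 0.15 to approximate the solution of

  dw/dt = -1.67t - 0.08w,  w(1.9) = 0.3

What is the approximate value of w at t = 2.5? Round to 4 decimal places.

-1.8076

Euler: w_{n+1} = w_n + h·f(t_n, w_n).
t=1.900000, w=0.300000: f=-3.197000 → w ← 0.300000 + 0.15·(-3.197000) = -0.179550
t=2.050000, w=-0.179550: f=-3.409136 → w ← -0.179550 + 0.15·(-3.409136) = -0.690920
t=2.200000, w=-0.690920: f=-3.618726 → w ← -0.690920 + 0.15·(-3.618726) = -1.233729
t=2.350000, w=-1.233729: f=-3.825802 → w ← -1.233729 + 0.15·(-3.825802) = -1.807600
w(2.5) ≈ -1.8076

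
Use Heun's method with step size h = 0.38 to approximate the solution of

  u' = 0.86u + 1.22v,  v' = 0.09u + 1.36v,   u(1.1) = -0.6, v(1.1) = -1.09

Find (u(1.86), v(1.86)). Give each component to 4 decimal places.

-3.3641, -3.1212

Heun on (u,v): k1 = f(t_n, state_n); k2 = f(t_n + h, state_n + h·k1); state_{n+1} = state_n + (h/2)·(k1 + k2).
1.100000: (-0.600000, -1.090000)
  k1 = (-1.845800, -1.536400)
  predictor → (-1.301404, -1.673832)
  k2 = (-3.161282, -2.393538)
  → (-1.551346, -1.836688)
1.480000: (-1.551346, -1.836688)
  k1 = (-3.574917, -2.637517)
  predictor → (-2.909814, -2.838945)
  k2 = (-5.965953, -4.122848)
  → (-3.364111, -3.121158)
(u(1.86), v(1.86)) ≈ (-3.3641, -3.1212)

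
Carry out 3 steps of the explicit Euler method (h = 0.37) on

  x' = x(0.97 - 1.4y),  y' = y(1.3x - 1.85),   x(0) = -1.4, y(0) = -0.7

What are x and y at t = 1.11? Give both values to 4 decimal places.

Euler on (x,y): x_{n+1} = x_n + h·x', y_{n+1} = y_n + h·y'.
0.000000: (-1.400000, -0.700000); f=(-2.730000, 2.569000) → (-2.410100, 0.250530)
0.370000: (-2.410100, 0.250530); f=(-1.492474, -1.248424) → (-2.962315, -0.211387)
0.740000: (-2.962315, -0.211387); f=(-3.750118, 1.205118) → (-4.349859, 0.234507)
(x(1.11), y(1.11)) ≈ (-4.3499, 0.2345)

-4.3499, 0.2345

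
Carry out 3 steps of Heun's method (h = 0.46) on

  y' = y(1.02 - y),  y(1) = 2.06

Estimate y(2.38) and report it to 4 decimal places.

1.1992

Heun: k1 = f(t_n, y_n); k2 = f(t_n + h, y_n + h·k1); y_{n+1} = y_n + (h/2)·(k1 + k2).
t=1.000000, y=2.060000:
  k1 = f(1.000000, 2.060000) = -2.142400
  k2 = f(1.460000, 1.074496) = -0.058556
  y ← 2.060000 + (0.46/2)·(-2.142400 + (-0.058556)) = 1.553780
t=1.460000, y=1.553780:
  k1 = f(1.460000, 1.553780) = -0.829377
  k2 = f(1.920000, 1.172267) = -0.178497
  y ← 1.553780 + (0.46/2)·(-0.829377 + (-0.178497)) = 1.321969
t=1.920000, y=1.321969:
  k1 = f(1.920000, 1.321969) = -0.399194
  k2 = f(2.380000, 1.138340) = -0.134711
  y ← 1.321969 + (0.46/2)·(-0.399194 + (-0.134711)) = 1.199171
y(2.38) ≈ 1.1992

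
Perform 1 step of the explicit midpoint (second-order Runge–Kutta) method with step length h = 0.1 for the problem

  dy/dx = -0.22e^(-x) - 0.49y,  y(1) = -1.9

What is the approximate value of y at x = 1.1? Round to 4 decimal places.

Midpoint: k1 = f(x_n, y_n); k2 = f(x_n + h/2, y_n + (h/2)·k1); y_{n+1} = y_n + h·k2.
x=1.000000, y=-1.900000:
  k1 = f(1.000000, -1.900000) = 0.850067
  k2 = f(1.050000, -1.857497) = 0.833187
  y ← -1.900000 + 0.1·0.833187 = -1.816681
y(1.1) ≈ -1.8167

-1.8167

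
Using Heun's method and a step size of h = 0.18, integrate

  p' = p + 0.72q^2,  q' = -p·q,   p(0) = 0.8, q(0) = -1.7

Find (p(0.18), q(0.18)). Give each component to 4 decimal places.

1.3152, -1.4049

Heun on (p,q): k1 = f(t_n, state_n); k2 = f(t_n + h, state_n + h·k1); state_{n+1} = state_n + (h/2)·(k1 + k2).
0.000000: (0.800000, -1.700000)
  k1 = (2.880800, 1.360000)
  predictor → (1.318544, -1.455200)
  k2 = (2.843221, 1.918745)
  → (1.315162, -1.404913)
(p(0.18), q(0.18)) ≈ (1.3152, -1.4049)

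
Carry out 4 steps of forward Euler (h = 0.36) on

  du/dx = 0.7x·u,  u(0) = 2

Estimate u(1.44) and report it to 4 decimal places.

3.2787

Euler: u_{n+1} = u_n + h·f(x_n, u_n).
x=0.000000, u=2.000000: f=0.000000 → u ← 2.000000 + 0.36·0.000000 = 2.000000
x=0.360000, u=2.000000: f=0.504000 → u ← 2.000000 + 0.36·0.504000 = 2.181440
x=0.720000, u=2.181440: f=1.099446 → u ← 2.181440 + 0.36·1.099446 = 2.577240
x=1.080000, u=2.577240: f=1.948394 → u ← 2.577240 + 0.36·1.948394 = 3.278662
u(1.44) ≈ 3.2787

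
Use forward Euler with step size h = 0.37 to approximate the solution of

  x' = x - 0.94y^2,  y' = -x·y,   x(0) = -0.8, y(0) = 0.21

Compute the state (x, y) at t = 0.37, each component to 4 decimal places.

-1.1113, 0.2722

Euler on (x,y): x_{n+1} = x_n + h·x', y_{n+1} = y_n + h·y'.
0.000000: (-0.800000, 0.210000); f=(-0.841454, 0.168000) → (-1.111338, 0.272160)
(x(0.37), y(0.37)) ≈ (-1.1113, 0.2722)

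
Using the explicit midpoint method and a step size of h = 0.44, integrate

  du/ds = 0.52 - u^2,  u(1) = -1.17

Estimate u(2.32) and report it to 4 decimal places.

Midpoint: k1 = f(s_n, u_n); k2 = f(s_n + h/2, u_n + (h/2)·k1); u_{n+1} = u_n + h·k2.
s=1.000000, u=-1.170000:
  k1 = f(1.000000, -1.170000) = -0.848900
  k2 = f(1.220000, -1.356758) = -1.320792
  u ← -1.170000 + 0.44·(-1.320792) = -1.751149
s=1.440000, u=-1.751149:
  k1 = f(1.440000, -1.751149) = -2.546521
  k2 = f(1.660000, -2.311383) = -4.822493
  u ← -1.751149 + 0.44·(-4.822493) = -3.873045
s=1.880000, u=-3.873045:
  k1 = f(1.880000, -3.873045) = -14.480481
  k2 = f(2.100000, -7.058751) = -49.305969
  u ← -3.873045 + 0.44·(-49.305969) = -25.567672
u(2.32) ≈ -25.5677

-25.5677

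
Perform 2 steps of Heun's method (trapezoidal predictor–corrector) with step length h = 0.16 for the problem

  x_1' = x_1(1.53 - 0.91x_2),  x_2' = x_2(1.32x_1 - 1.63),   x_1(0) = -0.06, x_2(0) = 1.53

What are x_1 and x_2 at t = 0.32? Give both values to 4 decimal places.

Heun on (x_1,x_2): k1 = f(t_n, state_n); k2 = f(t_n + h, state_n + h·k1); state_{n+1} = state_n + (h/2)·(k1 + k2).
0.000000: (-0.060000, 1.530000)
  k1 = (-0.008262, -2.615076)
  predictor → (-0.061322, 1.111588)
  k2 = (-0.031793, -1.901866)
  → (-0.063204, 1.168645)
0.160000: (-0.063204, 1.168645)
  k1 = (-0.029487, -2.002391)
  predictor → (-0.067922, 0.848262)
  k2 = (-0.051491, -1.458720)
  → (-0.069683, 0.891756)
(x_1(0.32), x_2(0.32)) ≈ (-0.0697, 0.8918)

-0.0697, 0.8918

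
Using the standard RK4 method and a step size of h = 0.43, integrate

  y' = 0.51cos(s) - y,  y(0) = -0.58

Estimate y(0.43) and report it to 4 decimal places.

RK4: k1 = f(s_n, y_n); k2 = f(s_n + h/2, y_n + (h/2)·k1); k3 = f(s_n + h/2, y_n + (h/2)·k2); k4 = f(s_n + h, y_n + h·k3); y_{n+1} = y_n + (h/6)·(k1 + 2k2 + 2k3 + k4).
s=0.000000, y=-0.580000:
  k1 = f(0.000000, -0.580000) = 1.090000
  k2 = f(0.215000, -0.345650) = 0.843908
  k3 = f(0.215000, -0.398560) = 0.896818
  k4 = f(0.430000, -0.194368) = 0.657941
  y ← -0.580000 + (0.43/6)·(k1 + 2k2 + 2k3 + k4) = -0.205227
y(0.43) ≈ -0.2052

-0.2052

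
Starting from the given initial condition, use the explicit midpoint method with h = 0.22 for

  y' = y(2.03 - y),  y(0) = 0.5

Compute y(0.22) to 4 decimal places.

0.6858

Midpoint: k1 = f(x_n, y_n); k2 = f(x_n + h/2, y_n + (h/2)·k1); y_{n+1} = y_n + h·k2.
x=0.000000, y=0.500000:
  k1 = f(0.000000, 0.500000) = 0.765000
  k2 = f(0.110000, 0.584150) = 0.844593
  y ← 0.500000 + 0.22·0.844593 = 0.685811
y(0.22) ≈ 0.6858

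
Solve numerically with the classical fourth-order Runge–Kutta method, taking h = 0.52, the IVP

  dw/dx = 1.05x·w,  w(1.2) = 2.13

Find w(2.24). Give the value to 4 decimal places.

RK4: k1 = f(x_n, w_n); k2 = f(x_n + h/2, w_n + (h/2)·k1); k3 = f(x_n + h/2, w_n + (h/2)·k2); k4 = f(x_n + h, w_n + h·k3); w_{n+1} = w_n + (h/6)·(k1 + 2k2 + 2k3 + k4).
x=1.200000, w=2.130000:
  k1 = f(1.200000, 2.130000) = 2.683800
  k2 = f(1.460000, 2.827788) = 4.334999
  k3 = f(1.460000, 3.257100) = 4.993134
  k4 = f(1.720000, 4.726430) = 8.535932
  w ← 2.130000 + (0.52/6)·(k1 + 2k2 + 2k3 + k4) = 4.719253
x=1.720000, w=4.719253:
  k1 = f(1.720000, 4.719253) = 8.522971
  k2 = f(1.980000, 6.935226) = 14.418334
  k3 = f(1.980000, 8.468020) = 17.605014
  k4 = f(2.240000, 13.873860) = 32.631319
  w ← 4.719253 + (0.52/6)·(k1 + 2k2 + 2k3 + k4) = 13.836672
w(2.24) ≈ 13.8367

13.8367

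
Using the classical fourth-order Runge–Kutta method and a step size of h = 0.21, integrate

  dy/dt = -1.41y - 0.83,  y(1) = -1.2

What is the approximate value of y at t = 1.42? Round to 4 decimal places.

-0.9268

RK4: k1 = f(t_n, y_n); k2 = f(t_n + h/2, y_n + (h/2)·k1); k3 = f(t_n + h/2, y_n + (h/2)·k2); k4 = f(t_n + h, y_n + h·k3); y_{n+1} = y_n + (h/6)·(k1 + 2k2 + 2k3 + k4).
t=1.000000, y=-1.200000:
  k1 = f(1.000000, -1.200000) = 0.862000
  k2 = f(1.105000, -1.109490) = 0.734381
  k3 = f(1.105000, -1.122890) = 0.753275
  k4 = f(1.210000, -1.041812) = 0.638955
  y ← -1.200000 + (0.21/6)·(k1 + 2k2 + 2k3 + k4) = -1.043331
t=1.210000, y=-1.043331:
  k1 = f(1.210000, -1.043331) = 0.641096
  k2 = f(1.315000, -0.976016) = 0.546182
  k3 = f(1.315000, -0.985982) = 0.560234
  k4 = f(1.420000, -0.925682) = 0.475211
  y ← -1.043331 + (0.21/6)·(k1 + 2k2 + 2k3 + k4) = -0.926811
y(1.42) ≈ -0.9268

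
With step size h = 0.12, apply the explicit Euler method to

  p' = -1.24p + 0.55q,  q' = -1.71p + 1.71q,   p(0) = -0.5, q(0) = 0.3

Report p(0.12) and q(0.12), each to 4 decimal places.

-0.4058, 0.4642

Euler on (p,q): p_{n+1} = p_n + h·p', q_{n+1} = q_n + h·q'.
0.000000: (-0.500000, 0.300000); f=(0.785000, 1.368000) → (-0.405800, 0.464160)
(p(0.12), q(0.12)) ≈ (-0.4058, 0.4642)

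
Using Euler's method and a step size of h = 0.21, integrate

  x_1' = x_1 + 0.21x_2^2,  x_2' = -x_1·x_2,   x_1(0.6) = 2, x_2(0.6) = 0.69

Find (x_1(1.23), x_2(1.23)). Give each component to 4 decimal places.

Euler on (x_1,x_2): x_1_{n+1} = x_1_n + h·x_1', x_2_{n+1} = x_2_n + h·x_2'.
0.600000: (2.000000, 0.690000); f=(2.099981, -1.380000) → (2.440996, 0.400200)
0.810000: (2.440996, 0.400200); f=(2.474630, -0.976887) → (2.960668, 0.195054)
1.020000: (2.960668, 0.195054); f=(2.968658, -0.577490) → (3.584086, 0.073781)
(x_1(1.23), x_2(1.23)) ≈ (3.5841, 0.0738)

3.5841, 0.0738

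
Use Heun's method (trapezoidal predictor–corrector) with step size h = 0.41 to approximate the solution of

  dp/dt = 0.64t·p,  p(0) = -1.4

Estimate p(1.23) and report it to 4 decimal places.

Heun: k1 = f(t_n, p_n); k2 = f(t_n + h, p_n + h·k1); p_{n+1} = p_n + (h/2)·(k1 + k2).
t=0.000000, p=-1.400000:
  k1 = f(0.000000, -1.400000) = 0.000000
  k2 = f(0.410000, -1.400000) = -0.367360
  p ← -1.400000 + (0.41/2)·(0.000000 + (-0.367360)) = -1.475309
t=0.410000, p=-1.475309:
  k1 = f(0.410000, -1.475309) = -0.387121
  k2 = f(0.820000, -1.634028) = -0.857538
  p ← -1.475309 + (0.41/2)·(-0.387121 + (-0.857538)) = -1.730464
t=0.820000, p=-1.730464:
  k1 = f(0.820000, -1.730464) = -0.908147
  k2 = f(1.230000, -2.102804) = -1.655328
  p ← -1.730464 + (0.41/2)·(-0.908147 + (-1.655328)) = -2.255976
p(1.23) ≈ -2.2560

-2.2560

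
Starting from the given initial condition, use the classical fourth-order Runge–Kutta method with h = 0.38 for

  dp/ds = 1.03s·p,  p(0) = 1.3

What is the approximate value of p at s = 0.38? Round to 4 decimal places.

RK4: k1 = f(s_n, p_n); k2 = f(s_n + h/2, p_n + (h/2)·k1); k3 = f(s_n + h/2, p_n + (h/2)·k2); k4 = f(s_n + h, p_n + h·k3); p_{n+1} = p_n + (h/6)·(k1 + 2k2 + 2k3 + k4).
s=0.000000, p=1.300000:
  k1 = f(0.000000, 1.300000) = 0.000000
  k2 = f(0.190000, 1.300000) = 0.254410
  k3 = f(0.190000, 1.348338) = 0.263870
  k4 = f(0.380000, 1.400270) = 0.548066
  p ← 1.300000 + (0.38/6)·(k1 + 2k2 + 2k3 + k4) = 1.400360
p(0.38) ≈ 1.4004

1.4004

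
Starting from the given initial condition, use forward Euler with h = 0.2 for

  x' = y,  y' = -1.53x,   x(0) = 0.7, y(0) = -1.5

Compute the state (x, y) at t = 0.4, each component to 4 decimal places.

0.0572, -1.8366

Euler on (x,y): x_{n+1} = x_n + h·x', y_{n+1} = y_n + h·y'.
0.000000: (0.700000, -1.500000); f=(-1.500000, -1.071000) → (0.400000, -1.714200)
0.200000: (0.400000, -1.714200); f=(-1.714200, -0.612000) → (0.057160, -1.836600)
(x(0.4), y(0.4)) ≈ (0.0572, -1.8366)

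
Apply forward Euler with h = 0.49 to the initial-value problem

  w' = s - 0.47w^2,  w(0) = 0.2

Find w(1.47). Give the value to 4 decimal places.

Euler: w_{n+1} = w_n + h·f(s_n, w_n).
s=0.000000, w=0.200000: f=-0.018800 → w ← 0.200000 + 0.49·(-0.018800) = 0.190788
s=0.490000, w=0.190788: f=0.472892 → w ← 0.190788 + 0.49·0.472892 = 0.422505
s=0.980000, w=0.422505: f=0.896100 → w ← 0.422505 + 0.49·0.896100 = 0.861594
w(1.47) ≈ 0.8616

0.8616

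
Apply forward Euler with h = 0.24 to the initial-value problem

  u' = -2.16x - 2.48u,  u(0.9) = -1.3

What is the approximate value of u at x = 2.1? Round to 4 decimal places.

Euler: u_{n+1} = u_n + h·f(x_n, u_n).
x=0.900000, u=-1.300000: f=1.280000 → u ← -1.300000 + 0.24·1.280000 = -0.992800
x=1.140000, u=-0.992800: f=-0.000256 → u ← -0.992800 + 0.24·(-0.000256) = -0.992861
x=1.380000, u=-0.992861: f=-0.518504 → u ← -0.992861 + 0.24·(-0.518504) = -1.117302
x=1.620000, u=-1.117302: f=-0.728290 → u ← -1.117302 + 0.24·(-0.728290) = -1.292092
x=1.860000, u=-1.292092: f=-0.813212 → u ← -1.292092 + 0.24·(-0.813212) = -1.487263
u(2.1) ≈ -1.4873

-1.4873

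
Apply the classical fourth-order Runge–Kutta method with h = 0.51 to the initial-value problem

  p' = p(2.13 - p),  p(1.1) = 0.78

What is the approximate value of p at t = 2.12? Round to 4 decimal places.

1.7779

RK4: k1 = f(t_n, p_n); k2 = f(t_n + h/2, p_n + (h/2)·k1); k3 = f(t_n + h/2, p_n + (h/2)·k2); k4 = f(t_n + h, p_n + h·k3); p_{n+1} = p_n + (h/6)·(k1 + 2k2 + 2k3 + k4).
t=1.100000, p=0.780000:
  k1 = f(1.100000, 0.780000) = 1.053000
  k2 = f(1.355000, 1.048515) = 1.133953
  k3 = f(1.355000, 1.069158) = 1.134208
  k4 = f(1.610000, 1.358446) = 1.048114
  p ← 0.780000 + (0.51/6)·(k1 + 2k2 + 2k3 + k4) = 1.344182
t=1.610000, p=1.344182:
  k1 = f(1.610000, 1.344182) = 1.056282
  k2 = f(1.865000, 1.613534) = 0.833335
  k3 = f(1.865000, 1.556683) = 0.892473
  k4 = f(2.120000, 1.799343) = 0.594965
  p ← 1.344182 + (0.51/6)·(k1 + 2k2 + 2k3 + k4) = 1.777926
p(2.12) ≈ 1.7779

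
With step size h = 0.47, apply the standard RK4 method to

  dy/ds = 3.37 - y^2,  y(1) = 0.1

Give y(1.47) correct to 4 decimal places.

RK4: k1 = f(s_n, y_n); k2 = f(s_n + h/2, y_n + (h/2)·k1); k3 = f(s_n + h/2, y_n + (h/2)·k2); k4 = f(s_n + h, y_n + h·k3); y_{n+1} = y_n + (h/6)·(k1 + 2k2 + 2k3 + k4).
s=1.000000, y=0.100000:
  k1 = f(1.000000, 0.100000) = 3.360000
  k2 = f(1.235000, 0.889600) = 2.578612
  k3 = f(1.235000, 0.705974) = 2.871601
  k4 = f(1.470000, 1.449652) = 1.268508
  y ← 0.100000 + (0.47/6)·(k1 + 2k2 + 2k3 + k4) = 1.316433
y(1.47) ≈ 1.3164

1.3164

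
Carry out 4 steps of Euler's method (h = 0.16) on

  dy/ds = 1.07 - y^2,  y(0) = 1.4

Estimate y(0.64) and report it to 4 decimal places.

1.0942

Euler: y_{n+1} = y_n + h·f(s_n, y_n).
s=0.000000, y=1.400000: f=-0.890000 → y ← 1.400000 + 0.16·(-0.890000) = 1.257600
s=0.160000, y=1.257600: f=-0.511558 → y ← 1.257600 + 0.16·(-0.511558) = 1.175751
s=0.320000, y=1.175751: f=-0.312390 → y ← 1.175751 + 0.16·(-0.312390) = 1.125768
s=0.480000, y=1.125768: f=-0.197354 → y ← 1.125768 + 0.16·(-0.197354) = 1.094192
y(0.64) ≈ 1.0942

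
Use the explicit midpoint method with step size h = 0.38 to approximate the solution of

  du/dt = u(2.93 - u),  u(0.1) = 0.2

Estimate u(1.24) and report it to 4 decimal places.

1.9313

Midpoint: k1 = f(t_n, u_n); k2 = f(t_n + h/2, u_n + (h/2)·k1); u_{n+1} = u_n + h·k2.
t=0.100000, u=0.200000:
  k1 = f(0.100000, 0.200000) = 0.546000
  k2 = f(0.290000, 0.303740) = 0.797700
  u ← 0.200000 + 0.38·0.797700 = 0.503126
t=0.480000, u=0.503126:
  k1 = f(0.480000, 0.503126) = 1.221024
  k2 = f(0.670000, 0.735121) = 1.613501
  u ← 0.503126 + 0.38·1.613501 = 1.116256
t=0.860000, u=1.116256:
  k1 = f(0.860000, 1.116256) = 2.024603
  k2 = f(1.050000, 1.500931) = 2.144934
  u ← 1.116256 + 0.38·2.144934 = 1.931331
u(1.24) ≈ 1.9313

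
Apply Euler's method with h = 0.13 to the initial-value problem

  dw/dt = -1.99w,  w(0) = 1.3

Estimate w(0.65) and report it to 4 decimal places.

Euler: w_{n+1} = w_n + h·f(t_n, w_n).
t=0.000000, w=1.300000: f=-2.587000 → w ← 1.300000 + 0.13·(-2.587000) = 0.963690
t=0.130000, w=0.963690: f=-1.917743 → w ← 0.963690 + 0.13·(-1.917743) = 0.714383
t=0.260000, w=0.714383: f=-1.421623 → w ← 0.714383 + 0.13·(-1.421623) = 0.529572
t=0.390000, w=0.529572: f=-1.053849 → w ← 0.529572 + 0.13·(-1.053849) = 0.392572
t=0.520000, w=0.392572: f=-0.781218 → w ← 0.392572 + 0.13·(-0.781218) = 0.291014
w(0.65) ≈ 0.2910

0.2910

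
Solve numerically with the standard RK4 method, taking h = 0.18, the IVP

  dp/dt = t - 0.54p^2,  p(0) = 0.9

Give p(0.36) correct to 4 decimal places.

RK4: k1 = f(t_n, p_n); k2 = f(t_n + h/2, p_n + (h/2)·k1); k3 = f(t_n + h/2, p_n + (h/2)·k2); k4 = f(t_n + h, p_n + h·k3); p_{n+1} = p_n + (h/6)·(k1 + 2k2 + 2k3 + k4).
t=0.000000, p=0.900000:
  k1 = f(0.000000, 0.900000) = -0.437400
  k2 = f(0.090000, 0.860634) = -0.309973
  k3 = f(0.090000, 0.872102) = -0.320704
  k4 = f(0.180000, 0.842273) = -0.203089
  p ← 0.900000 + (0.18/6)·(k1 + 2k2 + 2k3 + k4) = 0.842945
t=0.180000, p=0.842945:
  k1 = f(0.180000, 0.842945) = -0.203700
  k2 = f(0.270000, 0.824612) = -0.097192
  k3 = f(0.270000, 0.834197) = -0.105778
  k4 = f(0.360000, 0.823905) = -0.006562
  p ← 0.842945 + (0.18/6)·(k1 + 2k2 + 2k3 + k4) = 0.824459
p(0.36) ≈ 0.8245

0.8245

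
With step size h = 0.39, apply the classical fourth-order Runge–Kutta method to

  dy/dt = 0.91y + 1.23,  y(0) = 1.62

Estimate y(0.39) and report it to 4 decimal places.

2.8859

RK4: k1 = f(t_n, y_n); k2 = f(t_n + h/2, y_n + (h/2)·k1); k3 = f(t_n + h/2, y_n + (h/2)·k2); k4 = f(t_n + h, y_n + h·k3); y_{n+1} = y_n + (h/6)·(k1 + 2k2 + 2k3 + k4).
t=0.000000, y=1.620000:
  k1 = f(0.000000, 1.620000) = 2.704200
  k2 = f(0.195000, 2.147319) = 3.184060
  k3 = f(0.195000, 2.240892) = 3.269211
  k4 = f(0.390000, 2.894992) = 3.864443
  y ← 1.620000 + (0.39/6)·(k1 + 2k2 + 2k3 + k4) = 2.885887
y(0.39) ≈ 2.8859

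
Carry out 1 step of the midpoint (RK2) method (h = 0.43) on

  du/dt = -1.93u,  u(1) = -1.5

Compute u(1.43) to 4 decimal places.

Midpoint: k1 = f(t_n, u_n); k2 = f(t_n + h/2, u_n + (h/2)·k1); u_{n+1} = u_n + h·k2.
t=1.000000, u=-1.500000:
  k1 = f(1.000000, -1.500000) = 2.895000
  k2 = f(1.215000, -0.877575) = 1.693720
  u ← -1.500000 + 0.43·1.693720 = -0.771701
u(1.43) ≈ -0.7717

-0.7717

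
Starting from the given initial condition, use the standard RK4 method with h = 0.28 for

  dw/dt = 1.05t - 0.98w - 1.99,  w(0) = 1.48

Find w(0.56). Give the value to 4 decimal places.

RK4: k1 = f(t_n, w_n); k2 = f(t_n + h/2, w_n + (h/2)·k1); k3 = f(t_n + h/2, w_n + (h/2)·k2); k4 = f(t_n + h, w_n + h·k3); w_{n+1} = w_n + (h/6)·(k1 + 2k2 + 2k3 + k4).
t=0.000000, w=1.480000:
  k1 = f(0.000000, 1.480000) = -3.440400
  k2 = f(0.140000, 0.998344) = -2.821377
  k3 = f(0.140000, 1.085007) = -2.906307
  k4 = f(0.280000, 0.666234) = -2.348909
  w ← 1.480000 + (0.28/6)·(k1 + 2k2 + 2k3 + k4) = 0.675248
t=0.280000, w=0.675248:
  k1 = f(0.280000, 0.675248) = -2.357743
  k2 = f(0.420000, 0.345164) = -1.887261
  k3 = f(0.420000, 0.411032) = -1.951811
  k4 = f(0.560000, 0.128741) = -1.528166
  w ← 0.675248 + (0.28/6)·(k1 + 2k2 + 2k3 + k4) = 0.135593
w(0.56) ≈ 0.1356

0.1356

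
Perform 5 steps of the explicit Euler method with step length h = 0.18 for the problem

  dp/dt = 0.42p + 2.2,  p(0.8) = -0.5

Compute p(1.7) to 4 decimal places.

1.5831

Euler: p_{n+1} = p_n + h·f(t_n, p_n).
t=0.800000, p=-0.500000: f=1.990000 → p ← -0.500000 + 0.18·1.990000 = -0.141800
t=0.980000, p=-0.141800: f=2.140444 → p ← -0.141800 + 0.18·2.140444 = 0.243480
t=1.160000, p=0.243480: f=2.302262 → p ← 0.243480 + 0.18·2.302262 = 0.657887
t=1.340000, p=0.657887: f=2.476313 → p ← 0.657887 + 0.18·2.476313 = 1.103623
t=1.520000, p=1.103623: f=2.663522 → p ← 1.103623 + 0.18·2.663522 = 1.583057
p(1.7) ≈ 1.5831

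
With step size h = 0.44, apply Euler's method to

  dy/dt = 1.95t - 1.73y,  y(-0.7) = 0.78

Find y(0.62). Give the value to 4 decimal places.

Euler: y_{n+1} = y_n + h·f(t_n, y_n).
t=-0.700000, y=0.780000: f=-2.714400 → y ← 0.780000 + 0.44·(-2.714400) = -0.414336
t=-0.260000, y=-0.414336: f=0.209801 → y ← -0.414336 + 0.44·0.209801 = -0.322023
t=0.180000, y=-0.322023: f=0.908101 → y ← -0.322023 + 0.44·0.908101 = 0.077541
y(0.62) ≈ 0.0775

0.0775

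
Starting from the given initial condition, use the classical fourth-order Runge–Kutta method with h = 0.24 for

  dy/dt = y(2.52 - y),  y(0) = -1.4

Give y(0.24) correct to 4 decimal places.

RK4: k1 = f(t_n, y_n); k2 = f(t_n + h/2, y_n + (h/2)·k1); k3 = f(t_n + h/2, y_n + (h/2)·k2); k4 = f(t_n + h, y_n + h·k3); y_{n+1} = y_n + (h/6)·(k1 + 2k2 + 2k3 + k4).
t=0.000000, y=-1.400000:
  k1 = f(0.000000, -1.400000) = -5.488000
  k2 = f(0.120000, -2.058560) = -9.425240
  k3 = f(0.120000, -2.531029) = -12.784300
  k4 = f(0.240000, -4.468232) = -31.225041
  y ← -1.400000 + (0.24/6)·(k1 + 2k2 + 2k3 + k4) = -4.645285
y(0.24) ≈ -4.6453

-4.6453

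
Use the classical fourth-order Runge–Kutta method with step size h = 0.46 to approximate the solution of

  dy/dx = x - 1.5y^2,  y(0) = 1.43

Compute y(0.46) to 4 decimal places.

RK4: k1 = f(x_n, y_n); k2 = f(x_n + h/2, y_n + (h/2)·k1); k3 = f(x_n + h/2, y_n + (h/2)·k2); k4 = f(x_n + h, y_n + h·k3); y_{n+1} = y_n + (h/6)·(k1 + 2k2 + 2k3 + k4).
x=0.000000, y=1.430000:
  k1 = f(0.000000, 1.430000) = -3.067350
  k2 = f(0.230000, 0.724509) = -0.557371
  k3 = f(0.230000, 1.301805) = -2.312043
  k4 = f(0.460000, 0.366460) = 0.258560
  y ← 1.430000 + (0.46/6)·(k1 + 2k2 + 2k3 + k4) = 0.774683
y(0.46) ≈ 0.7747

0.7747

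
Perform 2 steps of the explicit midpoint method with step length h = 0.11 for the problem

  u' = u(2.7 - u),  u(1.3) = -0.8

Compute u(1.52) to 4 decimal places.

Midpoint: k1 = f(t_n, u_n); k2 = f(t_n + h/2, u_n + (h/2)·k1); u_{n+1} = u_n + h·k2.
t=1.300000, u=-0.800000:
  k1 = f(1.300000, -0.800000) = -2.800000
  k2 = f(1.355000, -0.954000) = -3.485916
  u ← -0.800000 + 0.11·(-3.485916) = -1.183451
t=1.410000, u=-1.183451:
  k1 = f(1.410000, -1.183451) = -4.595873
  k2 = f(1.465000, -1.436224) = -5.940543
  u ← -1.183451 + 0.11·(-5.940543) = -1.836910
u(1.52) ≈ -1.8369

-1.8369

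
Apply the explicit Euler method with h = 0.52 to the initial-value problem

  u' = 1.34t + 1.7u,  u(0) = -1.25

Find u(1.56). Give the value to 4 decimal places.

Euler: u_{n+1} = u_n + h·f(t_n, u_n).
t=0.000000, u=-1.250000: f=-2.125000 → u ← -1.250000 + 0.52·(-2.125000) = -2.355000
t=0.520000, u=-2.355000: f=-3.306700 → u ← -2.355000 + 0.52·(-3.306700) = -4.074484
t=1.040000, u=-4.074484: f=-5.533023 → u ← -4.074484 + 0.52·(-5.533023) = -6.951656
u(1.56) ≈ -6.9517

-6.9517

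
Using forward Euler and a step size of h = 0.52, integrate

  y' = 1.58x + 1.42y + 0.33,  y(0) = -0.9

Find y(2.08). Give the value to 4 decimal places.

-2.2712

Euler: y_{n+1} = y_n + h·f(x_n, y_n).
x=0.000000, y=-0.900000: f=-0.948000 → y ← -0.900000 + 0.52·(-0.948000) = -1.392960
x=0.520000, y=-1.392960: f=-0.826403 → y ← -1.392960 + 0.52·(-0.826403) = -1.822690
x=1.040000, y=-1.822690: f=-0.615019 → y ← -1.822690 + 0.52·(-0.615019) = -2.142500
x=1.560000, y=-2.142500: f=-0.247550 → y ← -2.142500 + 0.52·(-0.247550) = -2.271225
y(2.08) ≈ -2.2712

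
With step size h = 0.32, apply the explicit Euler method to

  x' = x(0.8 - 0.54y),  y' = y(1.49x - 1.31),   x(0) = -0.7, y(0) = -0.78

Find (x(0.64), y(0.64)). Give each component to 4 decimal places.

-1.2552, -0.0225

Euler on (x,y): x_{n+1} = x_n + h·x', y_{n+1} = y_n + h·y'.
0.000000: (-0.700000, -0.780000); f=(-0.854840, 1.835340) → (-0.973549, -0.192691)
0.320000: (-0.973549, -0.192691); f=(-0.880140, 0.531941) → (-1.255194, -0.022470)
(x(0.64), y(0.64)) ≈ (-1.2552, -0.0225)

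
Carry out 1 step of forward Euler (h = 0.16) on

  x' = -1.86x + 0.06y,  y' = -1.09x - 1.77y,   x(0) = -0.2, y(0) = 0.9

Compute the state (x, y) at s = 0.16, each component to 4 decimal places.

Euler on (x,y): x_{n+1} = x_n + h·x', y_{n+1} = y_n + h·y'.
0.000000: (-0.200000, 0.900000); f=(0.426000, -1.375000) → (-0.131840, 0.680000)
(x(0.16), y(0.16)) ≈ (-0.1318, 0.6800)

-0.1318, 0.6800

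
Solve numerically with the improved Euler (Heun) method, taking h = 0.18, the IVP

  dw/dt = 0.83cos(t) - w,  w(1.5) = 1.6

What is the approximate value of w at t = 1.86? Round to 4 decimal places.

1.0876

Heun: k1 = f(t_n, w_n); k2 = f(t_n + h, w_n + h·k1); w_{n+1} = w_n + (h/2)·(k1 + k2).
t=1.500000, w=1.600000:
  k1 = f(1.500000, 1.600000) = -1.541288
  k2 = f(1.680000, 1.322568) = -1.413027
  w ← 1.600000 + (0.18/2)·(-1.541288 + (-1.413027)) = 1.334112
t=1.680000, w=1.334112:
  k1 = f(1.680000, 1.334112) = -1.424571
  k2 = f(1.860000, 1.077689) = -1.314396
  w ← 1.334112 + (0.18/2)·(-1.424571 + (-1.314396)) = 1.087605
w(1.86) ≈ 1.0876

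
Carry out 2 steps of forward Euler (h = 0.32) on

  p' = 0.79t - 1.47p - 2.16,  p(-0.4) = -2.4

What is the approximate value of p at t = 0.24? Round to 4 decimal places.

Euler: p_{n+1} = p_n + h·f(t_n, p_n).
t=-0.400000, p=-2.400000: f=1.052000 → p ← -2.400000 + 0.32·1.052000 = -2.063360
t=-0.080000, p=-2.063360: f=0.809939 → p ← -2.063360 + 0.32·0.809939 = -1.804179
p(0.24) ≈ -1.8042

-1.8042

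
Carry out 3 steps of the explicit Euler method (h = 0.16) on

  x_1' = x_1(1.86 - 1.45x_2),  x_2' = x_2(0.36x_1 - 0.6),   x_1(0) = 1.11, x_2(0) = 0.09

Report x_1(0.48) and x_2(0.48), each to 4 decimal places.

2.3129, 0.0866

Euler on (x_1,x_2): x_1_{n+1} = x_1_n + h·x_1', x_2_{n+1} = x_2_n + h·x_2'.
0.000000: (1.110000, 0.090000); f=(1.919745, -0.018036) → (1.417159, 0.087114)
0.160000: (1.417159, 0.087114); f=(2.456907, -0.007825) → (1.810264, 0.085862)
0.320000: (1.810264, 0.085862); f=(3.141713, 0.004439) → (2.312938, 0.086572)
(x_1(0.48), x_2(0.48)) ≈ (2.3129, 0.0866)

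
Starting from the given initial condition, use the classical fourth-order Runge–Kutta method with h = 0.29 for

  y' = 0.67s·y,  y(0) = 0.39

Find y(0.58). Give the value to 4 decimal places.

RK4: k1 = f(s_n, y_n); k2 = f(s_n + h/2, y_n + (h/2)·k1); k3 = f(s_n + h/2, y_n + (h/2)·k2); k4 = f(s_n + h, y_n + h·k3); y_{n+1} = y_n + (h/6)·(k1 + 2k2 + 2k3 + k4).
s=0.000000, y=0.390000:
  k1 = f(0.000000, 0.390000) = 0.000000
  k2 = f(0.145000, 0.390000) = 0.037888
  k3 = f(0.145000, 0.395494) = 0.038422
  k4 = f(0.290000, 0.401142) = 0.077942
  y ← 0.390000 + (0.29/6)·(k1 + 2k2 + 2k3 + k4) = 0.401144
s=0.290000, y=0.401144:
  k1 = f(0.290000, 0.401144) = 0.077942
  k2 = f(0.435000, 0.412446) = 0.120207
  k3 = f(0.435000, 0.418574) = 0.121993
  k4 = f(0.580000, 0.436522) = 0.169632
  y ← 0.401144 + (0.29/6)·(k1 + 2k2 + 2k3 + k4) = 0.436523
y(0.58) ≈ 0.4365

0.4365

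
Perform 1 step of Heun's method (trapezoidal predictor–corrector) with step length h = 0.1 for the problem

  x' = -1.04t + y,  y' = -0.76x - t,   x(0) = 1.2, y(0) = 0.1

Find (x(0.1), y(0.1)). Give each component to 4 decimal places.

1.2002, 0.0034

Heun on (x,y): k1 = f(t_n, state_n); k2 = f(t_n + h, state_n + h·k1); state_{n+1} = state_n + (h/2)·(k1 + k2).
0.000000: (1.200000, 0.100000)
  k1 = (0.100000, -0.912000)
  predictor → (1.210000, 0.008800)
  k2 = (-0.095200, -1.019600)
  → (1.200240, 0.003420)
(x(0.1), y(0.1)) ≈ (1.2002, 0.0034)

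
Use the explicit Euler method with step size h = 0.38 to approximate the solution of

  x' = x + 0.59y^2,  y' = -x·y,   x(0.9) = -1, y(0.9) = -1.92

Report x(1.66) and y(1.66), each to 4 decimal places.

0.8101, -3.2069

Euler on (x,y): x_{n+1} = x_n + h·x', y_{n+1} = y_n + h·y'.
0.900000: (-1.000000, -1.920000); f=(1.174976, -1.920000) → (-0.553509, -2.649600)
1.280000: (-0.553509, -2.649600); f=(3.588515, -1.466578) → (0.810127, -3.206900)
(x(1.66), y(1.66)) ≈ (0.8101, -3.2069)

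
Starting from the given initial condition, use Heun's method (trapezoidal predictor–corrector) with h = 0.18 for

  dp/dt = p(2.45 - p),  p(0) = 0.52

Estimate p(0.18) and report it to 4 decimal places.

0.7206

Heun: k1 = f(t_n, p_n); k2 = f(t_n + h, p_n + h·k1); p_{n+1} = p_n + (h/2)·(k1 + k2).
t=0.000000, p=0.520000:
  k1 = f(0.000000, 0.520000) = 1.003600
  k2 = f(0.180000, 0.700648) = 1.225680
  p ← 0.520000 + (0.18/2)·(1.003600 + 1.225680) = 0.720635
p(0.18) ≈ 0.7206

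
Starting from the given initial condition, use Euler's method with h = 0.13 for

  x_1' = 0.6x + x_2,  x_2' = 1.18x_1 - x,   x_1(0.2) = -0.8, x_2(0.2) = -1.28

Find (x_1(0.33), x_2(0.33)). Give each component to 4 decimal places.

-0.9508, -1.4287

Euler on (x_1,x_2): x_1_{n+1} = x_1_n + h·x_1', x_2_{n+1} = x_2_n + h·x_2'.
0.200000: (-0.800000, -1.280000); f=(-1.160000, -1.144000) → (-0.950800, -1.428720)
(x_1(0.33), x_2(0.33)) ≈ (-0.9508, -1.4287)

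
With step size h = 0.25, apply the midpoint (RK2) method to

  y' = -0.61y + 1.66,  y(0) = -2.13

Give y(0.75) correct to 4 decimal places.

Midpoint: k1 = f(t_n, y_n); k2 = f(t_n + h/2, y_n + (h/2)·k1); y_{n+1} = y_n + h·k2.
t=0.000000, y=-2.130000:
  k1 = f(0.000000, -2.130000) = 2.959300
  k2 = f(0.125000, -1.760088) = 2.733653
  y ← -2.130000 + 0.25·2.733653 = -1.446587
t=0.250000, y=-1.446587:
  k1 = f(0.250000, -1.446587) = 2.542418
  k2 = f(0.375000, -1.128784) = 2.348558
  y ← -1.446587 + 0.25·2.348558 = -0.859447
t=0.500000, y=-0.859447:
  k1 = f(0.500000, -0.859447) = 2.184263
  k2 = f(0.625000, -0.586414) = 2.017713
  y ← -0.859447 + 0.25·2.017713 = -0.355019
y(0.75) ≈ -0.3550

-0.3550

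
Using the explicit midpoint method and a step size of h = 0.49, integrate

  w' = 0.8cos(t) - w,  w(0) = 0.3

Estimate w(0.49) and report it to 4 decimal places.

Midpoint: k1 = f(t_n, w_n); k2 = f(t_n + h/2, w_n + (h/2)·k1); w_{n+1} = w_n + h·k2.
t=0.000000, w=0.300000:
  k1 = f(0.000000, 0.300000) = 0.500000
  k2 = f(0.245000, 0.422500) = 0.353610
  w ← 0.300000 + 0.49·0.353610 = 0.473269
w(0.49) ≈ 0.4733

0.4733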